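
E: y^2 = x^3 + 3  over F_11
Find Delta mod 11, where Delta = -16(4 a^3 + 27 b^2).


4 a^3 + 27 b^2 = 4*0^3 + 27*3^2 = 0 + 243 = 243
Delta = -16 * (243) = -3888
Delta mod 11 = 6

Delta = 6 (mod 11)


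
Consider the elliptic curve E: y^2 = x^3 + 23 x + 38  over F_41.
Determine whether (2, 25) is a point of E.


Check whether y^2 = x^3 + 23 x + 38 (mod 41) for (x, y) = (2, 25).
LHS: y^2 = 25^2 mod 41 = 10
RHS: x^3 + 23 x + 38 = 2^3 + 23*2 + 38 mod 41 = 10
LHS = RHS

Yes, on the curve


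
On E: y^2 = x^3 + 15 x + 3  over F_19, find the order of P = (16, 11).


Compute successive multiples of P until we hit O:
  1P = (16, 11)
  2P = (12, 7)
  3P = (11, 13)
  4P = (18, 5)
  5P = (13, 18)
  6P = (6, 10)
  7P = (1, 0)
  8P = (6, 9)
  ... (continuing to 14P)
  14P = O

ord(P) = 14


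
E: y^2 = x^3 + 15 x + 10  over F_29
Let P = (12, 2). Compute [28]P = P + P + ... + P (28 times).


k = 28 = 11100_2 (binary, LSB first: 00111)
Double-and-add from P = (12, 2):
  bit 0 = 0: acc unchanged = O
  bit 1 = 0: acc unchanged = O
  bit 2 = 1: acc = O + (17, 25) = (17, 25)
  bit 3 = 1: acc = (17, 25) + (19, 7) = (16, 24)
  bit 4 = 1: acc = (16, 24) + (26, 24) = (16, 5)

28P = (16, 5)


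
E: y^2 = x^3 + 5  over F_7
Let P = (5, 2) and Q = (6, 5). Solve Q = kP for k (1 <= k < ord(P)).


Enumerate multiples of P until we hit Q = (6, 5):
  1P = (5, 2)
  2P = (6, 2)
  3P = (3, 5)
  4P = (3, 2)
  5P = (6, 5)
Match found at i = 5.

k = 5


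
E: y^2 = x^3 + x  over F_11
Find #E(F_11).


For each x in F_11, count y with y^2 = x^3 + 1 x + 0 mod 11:
  x = 0: RHS = 0, y in [0]  -> 1 point(s)
  x = 5: RHS = 9, y in [3, 8]  -> 2 point(s)
  x = 7: RHS = 9, y in [3, 8]  -> 2 point(s)
  x = 8: RHS = 3, y in [5, 6]  -> 2 point(s)
  x = 9: RHS = 1, y in [1, 10]  -> 2 point(s)
  x = 10: RHS = 9, y in [3, 8]  -> 2 point(s)
Affine points: 11. Add the point at infinity: total = 12.

#E(F_11) = 12


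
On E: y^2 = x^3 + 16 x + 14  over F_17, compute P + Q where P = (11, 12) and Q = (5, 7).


P != Q, so use the chord formula.
s = (y2 - y1) / (x2 - x1) = (12) / (11) mod 17 = 15
x3 = s^2 - x1 - x2 mod 17 = 15^2 - 11 - 5 = 5
y3 = s (x1 - x3) - y1 mod 17 = 15 * (11 - 5) - 12 = 10

P + Q = (5, 10)


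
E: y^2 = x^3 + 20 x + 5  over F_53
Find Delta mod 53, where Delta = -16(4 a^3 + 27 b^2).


4 a^3 + 27 b^2 = 4*20^3 + 27*5^2 = 32000 + 675 = 32675
Delta = -16 * (32675) = -522800
Delta mod 53 = 45

Delta = 45 (mod 53)


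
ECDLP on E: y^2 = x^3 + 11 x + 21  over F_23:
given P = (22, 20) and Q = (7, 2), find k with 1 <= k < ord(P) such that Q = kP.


Enumerate multiples of P until we hit Q = (7, 2):
  1P = (22, 20)
  2P = (10, 21)
  3P = (18, 18)
  4P = (12, 8)
  5P = (7, 21)
  6P = (3, 14)
  7P = (6, 2)
  8P = (11, 1)
  9P = (8, 0)
  10P = (11, 22)
  11P = (6, 21)
  12P = (3, 9)
  13P = (7, 2)
Match found at i = 13.

k = 13


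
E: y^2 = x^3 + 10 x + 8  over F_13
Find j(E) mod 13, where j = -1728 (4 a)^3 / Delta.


Delta = -16(4 a^3 + 27 b^2) mod 13 = 2
-1728 * (4 a)^3 = -1728 * (4*10)^3 mod 13 = 1
j = 1 * 2^(-1) mod 13 = 7

j = 7 (mod 13)


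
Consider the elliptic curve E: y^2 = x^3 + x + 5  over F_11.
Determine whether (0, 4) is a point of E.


Check whether y^2 = x^3 + 1 x + 5 (mod 11) for (x, y) = (0, 4).
LHS: y^2 = 4^2 mod 11 = 5
RHS: x^3 + 1 x + 5 = 0^3 + 1*0 + 5 mod 11 = 5
LHS = RHS

Yes, on the curve


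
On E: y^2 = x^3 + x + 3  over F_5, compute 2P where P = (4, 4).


Doubling: s = (3 x1^2 + a) / (2 y1)
s = (3*4^2 + 1) / (2*4) mod 5 = 3
x3 = s^2 - 2 x1 mod 5 = 3^2 - 2*4 = 1
y3 = s (x1 - x3) - y1 mod 5 = 3 * (4 - 1) - 4 = 0

2P = (1, 0)


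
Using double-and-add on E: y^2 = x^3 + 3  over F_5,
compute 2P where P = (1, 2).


k = 2 = 10_2 (binary, LSB first: 01)
Double-and-add from P = (1, 2):
  bit 0 = 0: acc unchanged = O
  bit 1 = 1: acc = O + (2, 1) = (2, 1)

2P = (2, 1)


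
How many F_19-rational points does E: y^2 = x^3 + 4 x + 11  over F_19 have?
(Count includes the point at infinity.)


For each x in F_19, count y with y^2 = x^3 + 4 x + 11 mod 19:
  x = 0: RHS = 11, y in [7, 12]  -> 2 point(s)
  x = 1: RHS = 16, y in [4, 15]  -> 2 point(s)
  x = 5: RHS = 4, y in [2, 17]  -> 2 point(s)
  x = 6: RHS = 4, y in [2, 17]  -> 2 point(s)
  x = 8: RHS = 4, y in [2, 17]  -> 2 point(s)
  x = 9: RHS = 16, y in [4, 15]  -> 2 point(s)
  x = 10: RHS = 6, y in [5, 14]  -> 2 point(s)
  x = 12: RHS = 1, y in [1, 18]  -> 2 point(s)
  x = 15: RHS = 7, y in [8, 11]  -> 2 point(s)
  x = 18: RHS = 6, y in [5, 14]  -> 2 point(s)
Affine points: 20. Add the point at infinity: total = 21.

#E(F_19) = 21


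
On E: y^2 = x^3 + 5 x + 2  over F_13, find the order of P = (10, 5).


Compute successive multiples of P until we hit O:
  1P = (10, 5)
  2P = (10, 8)
  3P = O

ord(P) = 3


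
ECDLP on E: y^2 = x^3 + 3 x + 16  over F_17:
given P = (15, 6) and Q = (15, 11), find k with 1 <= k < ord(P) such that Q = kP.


Enumerate multiples of P until we hit Q = (15, 11):
  1P = (15, 6)
  2P = (13, 5)
  3P = (2, 9)
  4P = (8, 12)
  5P = (10, 14)
  6P = (0, 4)
  7P = (3, 16)
  8P = (3, 1)
  9P = (0, 13)
  10P = (10, 3)
  11P = (8, 5)
  12P = (2, 8)
  13P = (13, 12)
  14P = (15, 11)
Match found at i = 14.

k = 14


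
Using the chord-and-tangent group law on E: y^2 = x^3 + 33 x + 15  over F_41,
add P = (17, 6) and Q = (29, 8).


P != Q, so use the chord formula.
s = (y2 - y1) / (x2 - x1) = (2) / (12) mod 41 = 7
x3 = s^2 - x1 - x2 mod 41 = 7^2 - 17 - 29 = 3
y3 = s (x1 - x3) - y1 mod 41 = 7 * (17 - 3) - 6 = 10

P + Q = (3, 10)


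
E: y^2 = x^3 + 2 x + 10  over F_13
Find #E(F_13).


For each x in F_13, count y with y^2 = x^3 + 2 x + 10 mod 13:
  x = 0: RHS = 10, y in [6, 7]  -> 2 point(s)
  x = 1: RHS = 0, y in [0]  -> 1 point(s)
  x = 2: RHS = 9, y in [3, 10]  -> 2 point(s)
  x = 3: RHS = 4, y in [2, 11]  -> 2 point(s)
  x = 4: RHS = 4, y in [2, 11]  -> 2 point(s)
  x = 6: RHS = 4, y in [2, 11]  -> 2 point(s)
  x = 7: RHS = 3, y in [4, 9]  -> 2 point(s)
  x = 9: RHS = 3, y in [4, 9]  -> 2 point(s)
  x = 10: RHS = 3, y in [4, 9]  -> 2 point(s)
Affine points: 17. Add the point at infinity: total = 18.

#E(F_13) = 18


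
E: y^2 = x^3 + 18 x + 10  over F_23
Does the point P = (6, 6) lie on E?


Check whether y^2 = x^3 + 18 x + 10 (mod 23) for (x, y) = (6, 6).
LHS: y^2 = 6^2 mod 23 = 13
RHS: x^3 + 18 x + 10 = 6^3 + 18*6 + 10 mod 23 = 12
LHS != RHS

No, not on the curve


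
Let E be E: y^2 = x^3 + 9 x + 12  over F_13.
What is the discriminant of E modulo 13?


4 a^3 + 27 b^2 = 4*9^3 + 27*12^2 = 2916 + 3888 = 6804
Delta = -16 * (6804) = -108864
Delta mod 13 = 11

Delta = 11 (mod 13)


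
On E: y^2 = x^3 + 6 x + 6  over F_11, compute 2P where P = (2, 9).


k = 2 = 10_2 (binary, LSB first: 01)
Double-and-add from P = (2, 9):
  bit 0 = 0: acc unchanged = O
  bit 1 = 1: acc = O + (8, 7) = (8, 7)

2P = (8, 7)


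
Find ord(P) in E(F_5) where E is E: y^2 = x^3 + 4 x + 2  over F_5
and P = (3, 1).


Compute successive multiples of P until we hit O:
  1P = (3, 1)
  2P = (3, 4)
  3P = O

ord(P) = 3


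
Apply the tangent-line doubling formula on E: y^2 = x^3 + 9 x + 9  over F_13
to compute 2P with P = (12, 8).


Doubling: s = (3 x1^2 + a) / (2 y1)
s = (3*12^2 + 9) / (2*8) mod 13 = 4
x3 = s^2 - 2 x1 mod 13 = 4^2 - 2*12 = 5
y3 = s (x1 - x3) - y1 mod 13 = 4 * (12 - 5) - 8 = 7

2P = (5, 7)


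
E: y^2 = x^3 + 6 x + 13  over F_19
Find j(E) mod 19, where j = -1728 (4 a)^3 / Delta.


Delta = -16(4 a^3 + 27 b^2) mod 19 = 17
-1728 * (4 a)^3 = -1728 * (4*6)^3 mod 19 = 11
j = 11 * 17^(-1) mod 19 = 4

j = 4 (mod 19)


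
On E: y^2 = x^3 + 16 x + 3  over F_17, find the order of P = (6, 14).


Compute successive multiples of P until we hit O:
  1P = (6, 14)
  2P = (9, 14)
  3P = (2, 3)
  4P = (7, 13)
  5P = (5, 2)
  6P = (14, 9)
  7P = (12, 11)
  8P = (12, 6)
  ... (continuing to 15P)
  15P = O

ord(P) = 15


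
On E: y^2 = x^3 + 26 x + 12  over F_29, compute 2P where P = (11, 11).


k = 2 = 10_2 (binary, LSB first: 01)
Double-and-add from P = (11, 11):
  bit 0 = 0: acc unchanged = O
  bit 1 = 1: acc = O + (20, 21) = (20, 21)

2P = (20, 21)


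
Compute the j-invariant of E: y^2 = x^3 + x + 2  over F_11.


Delta = -16(4 a^3 + 27 b^2) mod 11 = 1
-1728 * (4 a)^3 = -1728 * (4*1)^3 mod 11 = 2
j = 2 * 1^(-1) mod 11 = 2

j = 2 (mod 11)


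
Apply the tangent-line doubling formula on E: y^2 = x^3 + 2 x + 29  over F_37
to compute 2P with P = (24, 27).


Doubling: s = (3 x1^2 + a) / (2 y1)
s = (3*24^2 + 2) / (2*27) mod 37 = 6
x3 = s^2 - 2 x1 mod 37 = 6^2 - 2*24 = 25
y3 = s (x1 - x3) - y1 mod 37 = 6 * (24 - 25) - 27 = 4

2P = (25, 4)


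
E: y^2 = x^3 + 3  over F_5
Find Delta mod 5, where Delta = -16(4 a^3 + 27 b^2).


4 a^3 + 27 b^2 = 4*0^3 + 27*3^2 = 0 + 243 = 243
Delta = -16 * (243) = -3888
Delta mod 5 = 2

Delta = 2 (mod 5)


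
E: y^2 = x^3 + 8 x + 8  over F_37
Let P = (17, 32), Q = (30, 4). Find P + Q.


P != Q, so use the chord formula.
s = (y2 - y1) / (x2 - x1) = (9) / (13) mod 37 = 32
x3 = s^2 - x1 - x2 mod 37 = 32^2 - 17 - 30 = 15
y3 = s (x1 - x3) - y1 mod 37 = 32 * (17 - 15) - 32 = 32

P + Q = (15, 32)


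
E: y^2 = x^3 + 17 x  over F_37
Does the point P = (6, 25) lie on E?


Check whether y^2 = x^3 + 17 x + 0 (mod 37) for (x, y) = (6, 25).
LHS: y^2 = 25^2 mod 37 = 33
RHS: x^3 + 17 x + 0 = 6^3 + 17*6 + 0 mod 37 = 22
LHS != RHS

No, not on the curve


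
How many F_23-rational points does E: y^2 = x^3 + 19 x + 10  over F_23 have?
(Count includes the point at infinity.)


For each x in F_23, count y with y^2 = x^3 + 19 x + 10 mod 23:
  x = 3: RHS = 2, y in [5, 18]  -> 2 point(s)
  x = 4: RHS = 12, y in [9, 14]  -> 2 point(s)
  x = 5: RHS = 0, y in [0]  -> 1 point(s)
  x = 6: RHS = 18, y in [8, 15]  -> 2 point(s)
  x = 7: RHS = 3, y in [7, 16]  -> 2 point(s)
  x = 9: RHS = 13, y in [6, 17]  -> 2 point(s)
  x = 10: RHS = 4, y in [2, 21]  -> 2 point(s)
  x = 11: RHS = 9, y in [3, 20]  -> 2 point(s)
  x = 13: RHS = 16, y in [4, 19]  -> 2 point(s)
  x = 15: RHS = 13, y in [6, 17]  -> 2 point(s)
  x = 17: RHS = 2, y in [5, 18]  -> 2 point(s)
  x = 19: RHS = 8, y in [10, 13]  -> 2 point(s)
  x = 20: RHS = 18, y in [8, 15]  -> 2 point(s)
  x = 22: RHS = 13, y in [6, 17]  -> 2 point(s)
Affine points: 27. Add the point at infinity: total = 28.

#E(F_23) = 28


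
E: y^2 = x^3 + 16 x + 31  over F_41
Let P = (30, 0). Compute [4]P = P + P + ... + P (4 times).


k = 4 = 100_2 (binary, LSB first: 001)
Double-and-add from P = (30, 0):
  bit 0 = 0: acc unchanged = O
  bit 1 = 0: acc unchanged = O
  bit 2 = 1: acc = O + O = O

4P = O


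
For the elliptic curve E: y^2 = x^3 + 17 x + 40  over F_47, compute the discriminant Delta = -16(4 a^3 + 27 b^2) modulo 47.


4 a^3 + 27 b^2 = 4*17^3 + 27*40^2 = 19652 + 43200 = 62852
Delta = -16 * (62852) = -1005632
Delta mod 47 = 27

Delta = 27 (mod 47)


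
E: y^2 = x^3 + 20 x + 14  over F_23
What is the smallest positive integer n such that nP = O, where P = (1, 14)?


Compute successive multiples of P until we hit O:
  1P = (1, 14)
  2P = (21, 9)
  3P = (14, 18)
  4P = (10, 8)
  5P = (15, 3)
  6P = (19, 10)
  7P = (11, 1)
  8P = (12, 21)
  ... (continuing to 28P)
  28P = O

ord(P) = 28


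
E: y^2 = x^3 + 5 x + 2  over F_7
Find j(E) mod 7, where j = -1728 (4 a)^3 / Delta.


Delta = -16(4 a^3 + 27 b^2) mod 7 = 2
-1728 * (4 a)^3 = -1728 * (4*5)^3 mod 7 = 6
j = 6 * 2^(-1) mod 7 = 3

j = 3 (mod 7)


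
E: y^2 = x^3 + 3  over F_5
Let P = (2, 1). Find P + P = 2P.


Doubling: s = (3 x1^2 + a) / (2 y1)
s = (3*2^2 + 0) / (2*1) mod 5 = 1
x3 = s^2 - 2 x1 mod 5 = 1^2 - 2*2 = 2
y3 = s (x1 - x3) - y1 mod 5 = 1 * (2 - 2) - 1 = 4

2P = (2, 4)


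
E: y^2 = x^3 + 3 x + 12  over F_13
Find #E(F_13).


For each x in F_13, count y with y^2 = x^3 + 3 x + 12 mod 13:
  x = 0: RHS = 12, y in [5, 8]  -> 2 point(s)
  x = 1: RHS = 3, y in [4, 9]  -> 2 point(s)
  x = 2: RHS = 0, y in [0]  -> 1 point(s)
  x = 3: RHS = 9, y in [3, 10]  -> 2 point(s)
  x = 4: RHS = 10, y in [6, 7]  -> 2 point(s)
  x = 5: RHS = 9, y in [3, 10]  -> 2 point(s)
  x = 6: RHS = 12, y in [5, 8]  -> 2 point(s)
  x = 7: RHS = 12, y in [5, 8]  -> 2 point(s)
  x = 9: RHS = 1, y in [1, 12]  -> 2 point(s)
Affine points: 17. Add the point at infinity: total = 18.

#E(F_13) = 18


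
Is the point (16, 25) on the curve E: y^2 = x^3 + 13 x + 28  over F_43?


Check whether y^2 = x^3 + 13 x + 28 (mod 43) for (x, y) = (16, 25).
LHS: y^2 = 25^2 mod 43 = 23
RHS: x^3 + 13 x + 28 = 16^3 + 13*16 + 28 mod 43 = 32
LHS != RHS

No, not on the curve


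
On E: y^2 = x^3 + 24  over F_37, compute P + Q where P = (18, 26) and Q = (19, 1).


P != Q, so use the chord formula.
s = (y2 - y1) / (x2 - x1) = (12) / (1) mod 37 = 12
x3 = s^2 - x1 - x2 mod 37 = 12^2 - 18 - 19 = 33
y3 = s (x1 - x3) - y1 mod 37 = 12 * (18 - 33) - 26 = 16

P + Q = (33, 16)


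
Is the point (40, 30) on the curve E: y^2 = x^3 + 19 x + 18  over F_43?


Check whether y^2 = x^3 + 19 x + 18 (mod 43) for (x, y) = (40, 30).
LHS: y^2 = 30^2 mod 43 = 40
RHS: x^3 + 19 x + 18 = 40^3 + 19*40 + 18 mod 43 = 20
LHS != RHS

No, not on the curve


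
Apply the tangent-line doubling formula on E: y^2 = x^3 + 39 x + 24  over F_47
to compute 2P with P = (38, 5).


Doubling: s = (3 x1^2 + a) / (2 y1)
s = (3*38^2 + 39) / (2*5) mod 47 = 0
x3 = s^2 - 2 x1 mod 47 = 0^2 - 2*38 = 18
y3 = s (x1 - x3) - y1 mod 47 = 0 * (38 - 18) - 5 = 42

2P = (18, 42)


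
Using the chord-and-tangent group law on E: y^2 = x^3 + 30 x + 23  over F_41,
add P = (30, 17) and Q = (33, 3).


P != Q, so use the chord formula.
s = (y2 - y1) / (x2 - x1) = (27) / (3) mod 41 = 9
x3 = s^2 - x1 - x2 mod 41 = 9^2 - 30 - 33 = 18
y3 = s (x1 - x3) - y1 mod 41 = 9 * (30 - 18) - 17 = 9

P + Q = (18, 9)


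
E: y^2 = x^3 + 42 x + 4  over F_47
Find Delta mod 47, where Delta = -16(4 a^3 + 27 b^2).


4 a^3 + 27 b^2 = 4*42^3 + 27*4^2 = 296352 + 432 = 296784
Delta = -16 * (296784) = -4748544
Delta mod 47 = 7

Delta = 7 (mod 47)


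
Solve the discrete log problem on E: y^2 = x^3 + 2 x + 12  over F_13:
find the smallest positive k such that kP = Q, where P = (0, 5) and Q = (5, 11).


Enumerate multiples of P until we hit Q = (5, 11):
  1P = (0, 5)
  2P = (12, 3)
  3P = (5, 11)
Match found at i = 3.

k = 3


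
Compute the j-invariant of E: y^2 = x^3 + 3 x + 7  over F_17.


Delta = -16(4 a^3 + 27 b^2) mod 17 = 3
-1728 * (4 a)^3 = -1728 * (4*3)^3 mod 17 = 15
j = 15 * 3^(-1) mod 17 = 5

j = 5 (mod 17)


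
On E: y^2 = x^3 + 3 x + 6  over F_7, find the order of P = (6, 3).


Compute successive multiples of P until we hit O:
  1P = (6, 3)
  2P = (3, 0)
  3P = (6, 4)
  4P = O

ord(P) = 4


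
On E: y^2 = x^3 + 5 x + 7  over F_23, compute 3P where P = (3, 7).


k = 3 = 11_2 (binary, LSB first: 11)
Double-and-add from P = (3, 7):
  bit 0 = 1: acc = O + (3, 7) = (3, 7)
  bit 1 = 1: acc = (3, 7) + (18, 8) = (11, 17)

3P = (11, 17)


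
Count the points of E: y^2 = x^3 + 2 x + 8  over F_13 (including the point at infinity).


For each x in F_13, count y with y^2 = x^3 + 2 x + 8 mod 13:
  x = 5: RHS = 0, y in [0]  -> 1 point(s)
  x = 7: RHS = 1, y in [1, 12]  -> 2 point(s)
  x = 8: RHS = 3, y in [4, 9]  -> 2 point(s)
  x = 9: RHS = 1, y in [1, 12]  -> 2 point(s)
  x = 10: RHS = 1, y in [1, 12]  -> 2 point(s)
  x = 11: RHS = 9, y in [3, 10]  -> 2 point(s)
Affine points: 11. Add the point at infinity: total = 12.

#E(F_13) = 12


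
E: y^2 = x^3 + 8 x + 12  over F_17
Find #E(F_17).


For each x in F_17, count y with y^2 = x^3 + 8 x + 12 mod 17:
  x = 1: RHS = 4, y in [2, 15]  -> 2 point(s)
  x = 2: RHS = 2, y in [6, 11]  -> 2 point(s)
  x = 6: RHS = 4, y in [2, 15]  -> 2 point(s)
  x = 10: RHS = 4, y in [2, 15]  -> 2 point(s)
  x = 12: RHS = 0, y in [0]  -> 1 point(s)
  x = 13: RHS = 1, y in [1, 16]  -> 2 point(s)
Affine points: 11. Add the point at infinity: total = 12.

#E(F_17) = 12


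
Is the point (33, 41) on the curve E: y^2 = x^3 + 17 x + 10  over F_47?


Check whether y^2 = x^3 + 17 x + 10 (mod 47) for (x, y) = (33, 41).
LHS: y^2 = 41^2 mod 47 = 36
RHS: x^3 + 17 x + 10 = 33^3 + 17*33 + 10 mod 47 = 36
LHS = RHS

Yes, on the curve


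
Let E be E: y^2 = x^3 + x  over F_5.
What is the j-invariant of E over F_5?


Delta = -16(4 a^3 + 27 b^2) mod 5 = 1
-1728 * (4 a)^3 = -1728 * (4*1)^3 mod 5 = 3
j = 3 * 1^(-1) mod 5 = 3

j = 3 (mod 5)


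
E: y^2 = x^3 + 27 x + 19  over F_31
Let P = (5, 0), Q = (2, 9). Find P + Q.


P != Q, so use the chord formula.
s = (y2 - y1) / (x2 - x1) = (9) / (28) mod 31 = 28
x3 = s^2 - x1 - x2 mod 31 = 28^2 - 5 - 2 = 2
y3 = s (x1 - x3) - y1 mod 31 = 28 * (5 - 2) - 0 = 22

P + Q = (2, 22)


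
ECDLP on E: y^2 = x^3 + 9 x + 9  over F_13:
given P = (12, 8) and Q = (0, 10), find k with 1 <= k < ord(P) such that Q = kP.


Enumerate multiples of P until we hit Q = (0, 10):
  1P = (12, 8)
  2P = (5, 7)
  3P = (0, 3)
  4P = (0, 10)
Match found at i = 4.

k = 4


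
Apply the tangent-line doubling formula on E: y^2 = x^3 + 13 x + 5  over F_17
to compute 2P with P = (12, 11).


Doubling: s = (3 x1^2 + a) / (2 y1)
s = (3*12^2 + 13) / (2*11) mod 17 = 4
x3 = s^2 - 2 x1 mod 17 = 4^2 - 2*12 = 9
y3 = s (x1 - x3) - y1 mod 17 = 4 * (12 - 9) - 11 = 1

2P = (9, 1)


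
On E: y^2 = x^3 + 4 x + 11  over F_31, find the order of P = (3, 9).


Compute successive multiples of P until we hit O:
  1P = (3, 9)
  2P = (25, 22)
  3P = (7, 14)
  4P = (9, 30)
  5P = (8, 20)
  6P = (5, 30)
  7P = (17, 30)
  8P = (21, 26)
  ... (continuing to 17P)
  17P = O

ord(P) = 17


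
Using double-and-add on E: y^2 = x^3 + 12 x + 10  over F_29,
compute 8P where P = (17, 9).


k = 8 = 1000_2 (binary, LSB first: 0001)
Double-and-add from P = (17, 9):
  bit 0 = 0: acc unchanged = O
  bit 1 = 0: acc unchanged = O
  bit 2 = 0: acc unchanged = O
  bit 3 = 1: acc = O + (17, 20) = (17, 20)

8P = (17, 20)


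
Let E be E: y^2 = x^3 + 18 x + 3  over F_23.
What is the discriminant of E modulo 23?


4 a^3 + 27 b^2 = 4*18^3 + 27*3^2 = 23328 + 243 = 23571
Delta = -16 * (23571) = -377136
Delta mod 23 = 18

Delta = 18 (mod 23)


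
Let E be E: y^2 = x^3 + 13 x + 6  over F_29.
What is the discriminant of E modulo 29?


4 a^3 + 27 b^2 = 4*13^3 + 27*6^2 = 8788 + 972 = 9760
Delta = -16 * (9760) = -156160
Delta mod 29 = 5

Delta = 5 (mod 29)


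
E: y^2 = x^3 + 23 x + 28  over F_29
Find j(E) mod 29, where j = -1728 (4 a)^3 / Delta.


Delta = -16(4 a^3 + 27 b^2) mod 29 = 23
-1728 * (4 a)^3 = -1728 * (4*23)^3 mod 29 = 21
j = 21 * 23^(-1) mod 29 = 11

j = 11 (mod 29)


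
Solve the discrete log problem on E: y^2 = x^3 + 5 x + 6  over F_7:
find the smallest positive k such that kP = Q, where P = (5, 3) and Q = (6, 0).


Enumerate multiples of P until we hit Q = (6, 0):
  1P = (5, 3)
  2P = (6, 0)
Match found at i = 2.

k = 2


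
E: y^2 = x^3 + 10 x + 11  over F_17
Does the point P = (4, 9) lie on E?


Check whether y^2 = x^3 + 10 x + 11 (mod 17) for (x, y) = (4, 9).
LHS: y^2 = 9^2 mod 17 = 13
RHS: x^3 + 10 x + 11 = 4^3 + 10*4 + 11 mod 17 = 13
LHS = RHS

Yes, on the curve


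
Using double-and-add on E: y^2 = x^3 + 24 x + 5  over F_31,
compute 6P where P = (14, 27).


k = 6 = 110_2 (binary, LSB first: 011)
Double-and-add from P = (14, 27):
  bit 0 = 0: acc unchanged = O
  bit 1 = 1: acc = O + (4, 14) = (4, 14)
  bit 2 = 1: acc = (4, 14) + (10, 6) = (5, 8)

6P = (5, 8)


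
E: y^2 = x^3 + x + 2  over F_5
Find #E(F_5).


For each x in F_5, count y with y^2 = x^3 + 1 x + 2 mod 5:
  x = 1: RHS = 4, y in [2, 3]  -> 2 point(s)
  x = 4: RHS = 0, y in [0]  -> 1 point(s)
Affine points: 3. Add the point at infinity: total = 4.

#E(F_5) = 4


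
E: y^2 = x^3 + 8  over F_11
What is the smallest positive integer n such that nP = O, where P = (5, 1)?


Compute successive multiples of P until we hit O:
  1P = (5, 1)
  2P = (2, 7)
  3P = (8, 5)
  4P = (1, 8)
  5P = (6, 9)
  6P = (9, 0)
  7P = (6, 2)
  8P = (1, 3)
  ... (continuing to 12P)
  12P = O

ord(P) = 12


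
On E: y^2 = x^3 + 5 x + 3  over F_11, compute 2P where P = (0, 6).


Doubling: s = (3 x1^2 + a) / (2 y1)
s = (3*0^2 + 5) / (2*6) mod 11 = 5
x3 = s^2 - 2 x1 mod 11 = 5^2 - 2*0 = 3
y3 = s (x1 - x3) - y1 mod 11 = 5 * (0 - 3) - 6 = 1

2P = (3, 1)


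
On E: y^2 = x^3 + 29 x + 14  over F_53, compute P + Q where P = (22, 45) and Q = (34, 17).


P != Q, so use the chord formula.
s = (y2 - y1) / (x2 - x1) = (25) / (12) mod 53 = 33
x3 = s^2 - x1 - x2 mod 53 = 33^2 - 22 - 34 = 26
y3 = s (x1 - x3) - y1 mod 53 = 33 * (22 - 26) - 45 = 35

P + Q = (26, 35)


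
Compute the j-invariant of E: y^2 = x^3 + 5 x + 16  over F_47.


Delta = -16(4 a^3 + 27 b^2) mod 47 = 36
-1728 * (4 a)^3 = -1728 * (4*5)^3 mod 47 = 16
j = 16 * 36^(-1) mod 47 = 37

j = 37 (mod 47)


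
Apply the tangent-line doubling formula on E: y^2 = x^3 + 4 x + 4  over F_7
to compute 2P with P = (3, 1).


Doubling: s = (3 x1^2 + a) / (2 y1)
s = (3*3^2 + 4) / (2*1) mod 7 = 5
x3 = s^2 - 2 x1 mod 7 = 5^2 - 2*3 = 5
y3 = s (x1 - x3) - y1 mod 7 = 5 * (3 - 5) - 1 = 3

2P = (5, 3)


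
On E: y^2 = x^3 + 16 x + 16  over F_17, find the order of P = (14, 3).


Compute successive multiples of P until we hit O:
  1P = (14, 3)
  2P = (4, 12)
  3P = (1, 4)
  4P = (1, 13)
  5P = (4, 5)
  6P = (14, 14)
  7P = O

ord(P) = 7


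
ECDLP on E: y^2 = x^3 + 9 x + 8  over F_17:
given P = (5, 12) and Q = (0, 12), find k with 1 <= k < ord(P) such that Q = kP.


Enumerate multiples of P until we hit Q = (0, 12):
  1P = (5, 12)
  2P = (15, 4)
  3P = (16, 7)
  4P = (0, 12)
Match found at i = 4.

k = 4


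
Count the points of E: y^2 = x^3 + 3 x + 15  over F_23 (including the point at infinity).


For each x in F_23, count y with y^2 = x^3 + 3 x + 15 mod 23:
  x = 2: RHS = 6, y in [11, 12]  -> 2 point(s)
  x = 9: RHS = 12, y in [9, 14]  -> 2 point(s)
  x = 12: RHS = 8, y in [10, 13]  -> 2 point(s)
  x = 14: RHS = 18, y in [8, 15]  -> 2 point(s)
  x = 15: RHS = 8, y in [10, 13]  -> 2 point(s)
  x = 18: RHS = 13, y in [6, 17]  -> 2 point(s)
  x = 19: RHS = 8, y in [10, 13]  -> 2 point(s)
  x = 20: RHS = 2, y in [5, 18]  -> 2 point(s)
  x = 21: RHS = 1, y in [1, 22]  -> 2 point(s)
Affine points: 18. Add the point at infinity: total = 19.

#E(F_23) = 19


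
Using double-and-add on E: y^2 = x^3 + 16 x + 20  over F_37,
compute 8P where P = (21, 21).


k = 8 = 1000_2 (binary, LSB first: 0001)
Double-and-add from P = (21, 21):
  bit 0 = 0: acc unchanged = O
  bit 1 = 0: acc unchanged = O
  bit 2 = 0: acc unchanged = O
  bit 3 = 1: acc = O + (5, 22) = (5, 22)

8P = (5, 22)


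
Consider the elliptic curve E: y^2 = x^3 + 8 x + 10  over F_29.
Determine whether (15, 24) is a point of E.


Check whether y^2 = x^3 + 8 x + 10 (mod 29) for (x, y) = (15, 24).
LHS: y^2 = 24^2 mod 29 = 25
RHS: x^3 + 8 x + 10 = 15^3 + 8*15 + 10 mod 29 = 25
LHS = RHS

Yes, on the curve


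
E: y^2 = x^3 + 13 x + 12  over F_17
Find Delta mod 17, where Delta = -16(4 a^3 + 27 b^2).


4 a^3 + 27 b^2 = 4*13^3 + 27*12^2 = 8788 + 3888 = 12676
Delta = -16 * (12676) = -202816
Delta mod 17 = 11

Delta = 11 (mod 17)


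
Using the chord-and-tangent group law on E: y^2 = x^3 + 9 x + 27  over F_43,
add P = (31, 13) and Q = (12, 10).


P != Q, so use the chord formula.
s = (y2 - y1) / (x2 - x1) = (40) / (24) mod 43 = 16
x3 = s^2 - x1 - x2 mod 43 = 16^2 - 31 - 12 = 41
y3 = s (x1 - x3) - y1 mod 43 = 16 * (31 - 41) - 13 = 42

P + Q = (41, 42)


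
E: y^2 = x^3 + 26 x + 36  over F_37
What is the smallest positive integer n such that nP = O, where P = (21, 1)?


Compute successive multiples of P until we hit O:
  1P = (21, 1)
  2P = (21, 36)
  3P = O

ord(P) = 3


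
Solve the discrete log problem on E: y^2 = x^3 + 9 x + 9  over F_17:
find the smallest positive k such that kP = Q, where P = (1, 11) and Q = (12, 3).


Enumerate multiples of P until we hit Q = (12, 3):
  1P = (1, 11)
  2P = (16, 4)
  3P = (8, 7)
  4P = (0, 3)
  5P = (12, 3)
Match found at i = 5.

k = 5


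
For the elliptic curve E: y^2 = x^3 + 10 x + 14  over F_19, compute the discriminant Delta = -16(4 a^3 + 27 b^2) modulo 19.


4 a^3 + 27 b^2 = 4*10^3 + 27*14^2 = 4000 + 5292 = 9292
Delta = -16 * (9292) = -148672
Delta mod 19 = 3

Delta = 3 (mod 19)


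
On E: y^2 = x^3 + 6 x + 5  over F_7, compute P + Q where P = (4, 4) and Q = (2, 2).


P != Q, so use the chord formula.
s = (y2 - y1) / (x2 - x1) = (5) / (5) mod 7 = 1
x3 = s^2 - x1 - x2 mod 7 = 1^2 - 4 - 2 = 2
y3 = s (x1 - x3) - y1 mod 7 = 1 * (4 - 2) - 4 = 5

P + Q = (2, 5)


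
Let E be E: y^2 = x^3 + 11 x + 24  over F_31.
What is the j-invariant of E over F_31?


Delta = -16(4 a^3 + 27 b^2) mod 31 = 9
-1728 * (4 a)^3 = -1728 * (4*11)^3 mod 31 = 30
j = 30 * 9^(-1) mod 31 = 24

j = 24 (mod 31)


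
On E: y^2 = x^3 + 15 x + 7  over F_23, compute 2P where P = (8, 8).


Doubling: s = (3 x1^2 + a) / (2 y1)
s = (3*8^2 + 15) / (2*8) mod 23 = 0
x3 = s^2 - 2 x1 mod 23 = 0^2 - 2*8 = 7
y3 = s (x1 - x3) - y1 mod 23 = 0 * (8 - 7) - 8 = 15

2P = (7, 15)


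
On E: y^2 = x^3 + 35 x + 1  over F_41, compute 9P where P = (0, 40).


k = 9 = 1001_2 (binary, LSB first: 1001)
Double-and-add from P = (0, 40):
  bit 0 = 1: acc = O + (0, 40) = (0, 40)
  bit 1 = 0: acc unchanged = (0, 40)
  bit 2 = 0: acc unchanged = (0, 40)
  bit 3 = 1: acc = (0, 40) + (4, 0) = (14, 18)

9P = (14, 18)


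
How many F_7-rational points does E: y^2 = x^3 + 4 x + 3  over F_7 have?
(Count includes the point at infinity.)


For each x in F_7, count y with y^2 = x^3 + 4 x + 3 mod 7:
  x = 1: RHS = 1, y in [1, 6]  -> 2 point(s)
  x = 3: RHS = 0, y in [0]  -> 1 point(s)
  x = 5: RHS = 1, y in [1, 6]  -> 2 point(s)
Affine points: 5. Add the point at infinity: total = 6.

#E(F_7) = 6


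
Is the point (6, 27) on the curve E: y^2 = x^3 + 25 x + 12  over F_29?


Check whether y^2 = x^3 + 25 x + 12 (mod 29) for (x, y) = (6, 27).
LHS: y^2 = 27^2 mod 29 = 4
RHS: x^3 + 25 x + 12 = 6^3 + 25*6 + 12 mod 29 = 1
LHS != RHS

No, not on the curve


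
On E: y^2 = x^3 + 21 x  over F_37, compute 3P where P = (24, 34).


k = 3 = 11_2 (binary, LSB first: 11)
Double-and-add from P = (24, 34):
  bit 0 = 1: acc = O + (24, 34) = (24, 34)
  bit 1 = 1: acc = (24, 34) + (0, 0) = (24, 3)

3P = (24, 3)


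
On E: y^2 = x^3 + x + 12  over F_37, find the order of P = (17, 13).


Compute successive multiples of P until we hit O:
  1P = (17, 13)
  2P = (6, 7)
  3P = (25, 23)
  4P = (22, 27)
  5P = (31, 7)
  6P = (36, 11)
  7P = (0, 30)
  8P = (21, 28)
  ... (continuing to 29P)
  29P = O

ord(P) = 29


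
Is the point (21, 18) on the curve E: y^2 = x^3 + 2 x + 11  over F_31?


Check whether y^2 = x^3 + 2 x + 11 (mod 31) for (x, y) = (21, 18).
LHS: y^2 = 18^2 mod 31 = 14
RHS: x^3 + 2 x + 11 = 21^3 + 2*21 + 11 mod 31 = 14
LHS = RHS

Yes, on the curve


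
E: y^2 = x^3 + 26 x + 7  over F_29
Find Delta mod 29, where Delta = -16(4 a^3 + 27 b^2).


4 a^3 + 27 b^2 = 4*26^3 + 27*7^2 = 70304 + 1323 = 71627
Delta = -16 * (71627) = -1146032
Delta mod 29 = 19

Delta = 19 (mod 29)


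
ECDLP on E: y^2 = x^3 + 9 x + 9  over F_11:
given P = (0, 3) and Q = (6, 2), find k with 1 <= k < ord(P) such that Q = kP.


Enumerate multiples of P until we hit Q = (6, 2):
  1P = (0, 3)
  2P = (5, 6)
  3P = (9, 7)
  4P = (6, 9)
  5P = (6, 2)
Match found at i = 5.

k = 5


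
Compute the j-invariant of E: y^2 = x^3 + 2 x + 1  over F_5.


Delta = -16(4 a^3 + 27 b^2) mod 5 = 1
-1728 * (4 a)^3 = -1728 * (4*2)^3 mod 5 = 4
j = 4 * 1^(-1) mod 5 = 4

j = 4 (mod 5)


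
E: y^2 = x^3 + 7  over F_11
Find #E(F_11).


For each x in F_11, count y with y^2 = x^3 + 0 x + 7 mod 11:
  x = 2: RHS = 4, y in [2, 9]  -> 2 point(s)
  x = 3: RHS = 1, y in [1, 10]  -> 2 point(s)
  x = 4: RHS = 5, y in [4, 7]  -> 2 point(s)
  x = 5: RHS = 0, y in [0]  -> 1 point(s)
  x = 6: RHS = 3, y in [5, 6]  -> 2 point(s)
  x = 7: RHS = 9, y in [3, 8]  -> 2 point(s)
Affine points: 11. Add the point at infinity: total = 12.

#E(F_11) = 12


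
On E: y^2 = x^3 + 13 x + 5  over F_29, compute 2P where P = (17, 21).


Doubling: s = (3 x1^2 + a) / (2 y1)
s = (3*17^2 + 13) / (2*21) mod 29 = 3
x3 = s^2 - 2 x1 mod 29 = 3^2 - 2*17 = 4
y3 = s (x1 - x3) - y1 mod 29 = 3 * (17 - 4) - 21 = 18

2P = (4, 18)


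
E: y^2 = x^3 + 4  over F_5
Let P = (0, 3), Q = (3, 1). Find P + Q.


P != Q, so use the chord formula.
s = (y2 - y1) / (x2 - x1) = (3) / (3) mod 5 = 1
x3 = s^2 - x1 - x2 mod 5 = 1^2 - 0 - 3 = 3
y3 = s (x1 - x3) - y1 mod 5 = 1 * (0 - 3) - 3 = 4

P + Q = (3, 4)


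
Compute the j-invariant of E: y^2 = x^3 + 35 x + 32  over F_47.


Delta = -16(4 a^3 + 27 b^2) mod 47 = 44
-1728 * (4 a)^3 = -1728 * (4*35)^3 mod 47 = 36
j = 36 * 44^(-1) mod 47 = 35

j = 35 (mod 47)


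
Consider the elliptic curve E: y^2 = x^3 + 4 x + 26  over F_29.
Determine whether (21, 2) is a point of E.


Check whether y^2 = x^3 + 4 x + 26 (mod 29) for (x, y) = (21, 2).
LHS: y^2 = 2^2 mod 29 = 4
RHS: x^3 + 4 x + 26 = 21^3 + 4*21 + 26 mod 29 = 4
LHS = RHS

Yes, on the curve


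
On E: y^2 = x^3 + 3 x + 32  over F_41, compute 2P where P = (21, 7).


Doubling: s = (3 x1^2 + a) / (2 y1)
s = (3*21^2 + 3) / (2*7) mod 41 = 1
x3 = s^2 - 2 x1 mod 41 = 1^2 - 2*21 = 0
y3 = s (x1 - x3) - y1 mod 41 = 1 * (21 - 0) - 7 = 14

2P = (0, 14)


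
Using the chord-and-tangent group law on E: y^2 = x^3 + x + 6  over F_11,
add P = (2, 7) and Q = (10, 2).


P != Q, so use the chord formula.
s = (y2 - y1) / (x2 - x1) = (6) / (8) mod 11 = 9
x3 = s^2 - x1 - x2 mod 11 = 9^2 - 2 - 10 = 3
y3 = s (x1 - x3) - y1 mod 11 = 9 * (2 - 3) - 7 = 6

P + Q = (3, 6)


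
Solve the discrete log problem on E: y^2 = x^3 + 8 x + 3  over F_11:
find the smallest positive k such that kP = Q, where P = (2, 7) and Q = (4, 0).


Enumerate multiples of P until we hit Q = (4, 0):
  1P = (2, 7)
  2P = (5, 6)
  3P = (9, 10)
  4P = (4, 0)
Match found at i = 4.

k = 4


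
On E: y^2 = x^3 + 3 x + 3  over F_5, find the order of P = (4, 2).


Compute successive multiples of P until we hit O:
  1P = (4, 2)
  2P = (3, 2)
  3P = (3, 3)
  4P = (4, 3)
  5P = O

ord(P) = 5


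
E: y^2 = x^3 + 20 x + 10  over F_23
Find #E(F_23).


For each x in F_23, count y with y^2 = x^3 + 20 x + 10 mod 23:
  x = 1: RHS = 8, y in [10, 13]  -> 2 point(s)
  x = 2: RHS = 12, y in [9, 14]  -> 2 point(s)
  x = 4: RHS = 16, y in [4, 19]  -> 2 point(s)
  x = 6: RHS = 1, y in [1, 22]  -> 2 point(s)
  x = 12: RHS = 0, y in [0]  -> 1 point(s)
  x = 13: RHS = 6, y in [11, 12]  -> 2 point(s)
  x = 19: RHS = 4, y in [2, 21]  -> 2 point(s)
  x = 21: RHS = 8, y in [10, 13]  -> 2 point(s)
  x = 22: RHS = 12, y in [9, 14]  -> 2 point(s)
Affine points: 17. Add the point at infinity: total = 18.

#E(F_23) = 18


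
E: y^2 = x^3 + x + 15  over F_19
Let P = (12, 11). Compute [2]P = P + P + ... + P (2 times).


k = 2 = 10_2 (binary, LSB first: 01)
Double-and-add from P = (12, 11):
  bit 0 = 0: acc unchanged = O
  bit 1 = 1: acc = O + (1, 6) = (1, 6)

2P = (1, 6)


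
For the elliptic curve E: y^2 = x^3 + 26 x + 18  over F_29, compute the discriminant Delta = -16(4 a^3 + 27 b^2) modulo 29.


4 a^3 + 27 b^2 = 4*26^3 + 27*18^2 = 70304 + 8748 = 79052
Delta = -16 * (79052) = -1264832
Delta mod 29 = 3

Delta = 3 (mod 29)


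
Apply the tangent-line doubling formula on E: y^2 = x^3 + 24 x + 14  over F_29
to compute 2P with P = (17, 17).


Doubling: s = (3 x1^2 + a) / (2 y1)
s = (3*17^2 + 24) / (2*17) mod 29 = 10
x3 = s^2 - 2 x1 mod 29 = 10^2 - 2*17 = 8
y3 = s (x1 - x3) - y1 mod 29 = 10 * (17 - 8) - 17 = 15

2P = (8, 15)


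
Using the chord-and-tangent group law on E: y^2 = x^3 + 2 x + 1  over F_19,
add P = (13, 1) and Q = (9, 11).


P != Q, so use the chord formula.
s = (y2 - y1) / (x2 - x1) = (10) / (15) mod 19 = 7
x3 = s^2 - x1 - x2 mod 19 = 7^2 - 13 - 9 = 8
y3 = s (x1 - x3) - y1 mod 19 = 7 * (13 - 8) - 1 = 15

P + Q = (8, 15)


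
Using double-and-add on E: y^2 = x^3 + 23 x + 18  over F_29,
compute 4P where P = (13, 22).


k = 4 = 100_2 (binary, LSB first: 001)
Double-and-add from P = (13, 22):
  bit 0 = 0: acc unchanged = O
  bit 1 = 0: acc unchanged = O
  bit 2 = 1: acc = O + (11, 23) = (11, 23)

4P = (11, 23)


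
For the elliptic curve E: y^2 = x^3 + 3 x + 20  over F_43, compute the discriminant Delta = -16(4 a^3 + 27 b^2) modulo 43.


4 a^3 + 27 b^2 = 4*3^3 + 27*20^2 = 108 + 10800 = 10908
Delta = -16 * (10908) = -174528
Delta mod 43 = 9

Delta = 9 (mod 43)


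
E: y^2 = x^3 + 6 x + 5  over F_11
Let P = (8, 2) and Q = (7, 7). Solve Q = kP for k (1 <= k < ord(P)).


Enumerate multiples of P until we hit Q = (7, 7):
  1P = (8, 2)
  2P = (6, 9)
  3P = (1, 1)
  4P = (0, 7)
  5P = (7, 7)
Match found at i = 5.

k = 5


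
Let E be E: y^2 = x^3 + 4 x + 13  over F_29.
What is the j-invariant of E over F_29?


Delta = -16(4 a^3 + 27 b^2) mod 29 = 7
-1728 * (4 a)^3 = -1728 * (4*4)^3 mod 29 = 26
j = 26 * 7^(-1) mod 29 = 12

j = 12 (mod 29)


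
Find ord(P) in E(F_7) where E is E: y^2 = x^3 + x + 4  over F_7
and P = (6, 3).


Compute successive multiples of P until we hit O:
  1P = (6, 3)
  2P = (4, 3)
  3P = (4, 4)
  4P = (6, 4)
  5P = O

ord(P) = 5


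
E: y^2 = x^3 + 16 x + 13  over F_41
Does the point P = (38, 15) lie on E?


Check whether y^2 = x^3 + 16 x + 13 (mod 41) for (x, y) = (38, 15).
LHS: y^2 = 15^2 mod 41 = 20
RHS: x^3 + 16 x + 13 = 38^3 + 16*38 + 13 mod 41 = 20
LHS = RHS

Yes, on the curve


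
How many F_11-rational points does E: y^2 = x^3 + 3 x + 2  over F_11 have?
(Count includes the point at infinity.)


For each x in F_11, count y with y^2 = x^3 + 3 x + 2 mod 11:
  x = 2: RHS = 5, y in [4, 7]  -> 2 point(s)
  x = 3: RHS = 5, y in [4, 7]  -> 2 point(s)
  x = 4: RHS = 1, y in [1, 10]  -> 2 point(s)
  x = 6: RHS = 5, y in [4, 7]  -> 2 point(s)
  x = 7: RHS = 3, y in [5, 6]  -> 2 point(s)
  x = 10: RHS = 9, y in [3, 8]  -> 2 point(s)
Affine points: 12. Add the point at infinity: total = 13.

#E(F_11) = 13


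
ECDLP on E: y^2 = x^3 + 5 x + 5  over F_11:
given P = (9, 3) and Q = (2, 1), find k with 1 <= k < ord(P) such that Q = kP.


Enumerate multiples of P until we hit Q = (2, 1):
  1P = (9, 3)
  2P = (5, 1)
  3P = (0, 7)
  4P = (6, 3)
  5P = (7, 8)
  6P = (4, 1)
  7P = (3, 6)
  8P = (2, 10)
  9P = (1, 0)
  10P = (2, 1)
Match found at i = 10.

k = 10


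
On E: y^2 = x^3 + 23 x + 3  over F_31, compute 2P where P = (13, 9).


Doubling: s = (3 x1^2 + a) / (2 y1)
s = (3*13^2 + 23) / (2*9) mod 31 = 26
x3 = s^2 - 2 x1 mod 31 = 26^2 - 2*13 = 30
y3 = s (x1 - x3) - y1 mod 31 = 26 * (13 - 30) - 9 = 14

2P = (30, 14)


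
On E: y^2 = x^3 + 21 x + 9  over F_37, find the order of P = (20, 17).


Compute successive multiples of P until we hit O:
  1P = (20, 17)
  2P = (34, 20)
  3P = (4, 34)
  4P = (3, 32)
  5P = (3, 5)
  6P = (4, 3)
  7P = (34, 17)
  8P = (20, 20)
  ... (continuing to 9P)
  9P = O

ord(P) = 9


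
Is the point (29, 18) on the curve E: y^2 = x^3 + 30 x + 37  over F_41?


Check whether y^2 = x^3 + 30 x + 37 (mod 41) for (x, y) = (29, 18).
LHS: y^2 = 18^2 mod 41 = 37
RHS: x^3 + 30 x + 37 = 29^3 + 30*29 + 37 mod 41 = 40
LHS != RHS

No, not on the curve


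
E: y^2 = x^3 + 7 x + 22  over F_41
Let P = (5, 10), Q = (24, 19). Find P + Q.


P != Q, so use the chord formula.
s = (y2 - y1) / (x2 - x1) = (9) / (19) mod 41 = 35
x3 = s^2 - x1 - x2 mod 41 = 35^2 - 5 - 24 = 7
y3 = s (x1 - x3) - y1 mod 41 = 35 * (5 - 7) - 10 = 2

P + Q = (7, 2)


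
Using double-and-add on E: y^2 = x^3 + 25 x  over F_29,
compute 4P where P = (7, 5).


k = 4 = 100_2 (binary, LSB first: 001)
Double-and-add from P = (7, 5):
  bit 0 = 0: acc unchanged = O
  bit 1 = 0: acc unchanged = O
  bit 2 = 1: acc = O + (7, 24) = (7, 24)

4P = (7, 24)


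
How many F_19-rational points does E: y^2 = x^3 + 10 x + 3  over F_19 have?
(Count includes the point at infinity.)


For each x in F_19, count y with y^2 = x^3 + 10 x + 3 mod 19:
  x = 5: RHS = 7, y in [8, 11]  -> 2 point(s)
  x = 7: RHS = 17, y in [6, 13]  -> 2 point(s)
  x = 8: RHS = 6, y in [5, 14]  -> 2 point(s)
  x = 9: RHS = 5, y in [9, 10]  -> 2 point(s)
  x = 10: RHS = 1, y in [1, 18]  -> 2 point(s)
  x = 11: RHS = 0, y in [0]  -> 1 point(s)
  x = 18: RHS = 11, y in [7, 12]  -> 2 point(s)
Affine points: 13. Add the point at infinity: total = 14.

#E(F_19) = 14


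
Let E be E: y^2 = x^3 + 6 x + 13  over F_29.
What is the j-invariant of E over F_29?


Delta = -16(4 a^3 + 27 b^2) mod 29 = 23
-1728 * (4 a)^3 = -1728 * (4*6)^3 mod 29 = 8
j = 8 * 23^(-1) mod 29 = 18

j = 18 (mod 29)


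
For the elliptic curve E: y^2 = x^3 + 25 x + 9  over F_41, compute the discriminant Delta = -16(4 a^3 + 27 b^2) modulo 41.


4 a^3 + 27 b^2 = 4*25^3 + 27*9^2 = 62500 + 2187 = 64687
Delta = -16 * (64687) = -1034992
Delta mod 41 = 12

Delta = 12 (mod 41)


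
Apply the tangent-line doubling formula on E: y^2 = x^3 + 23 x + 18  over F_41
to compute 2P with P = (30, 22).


Doubling: s = (3 x1^2 + a) / (2 y1)
s = (3*30^2 + 23) / (2*22) mod 41 = 33
x3 = s^2 - 2 x1 mod 41 = 33^2 - 2*30 = 4
y3 = s (x1 - x3) - y1 mod 41 = 33 * (30 - 4) - 22 = 16

2P = (4, 16)


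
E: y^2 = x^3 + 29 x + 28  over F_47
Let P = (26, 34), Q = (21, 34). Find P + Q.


P != Q, so use the chord formula.
s = (y2 - y1) / (x2 - x1) = (0) / (42) mod 47 = 0
x3 = s^2 - x1 - x2 mod 47 = 0^2 - 26 - 21 = 0
y3 = s (x1 - x3) - y1 mod 47 = 0 * (26 - 0) - 34 = 13

P + Q = (0, 13)


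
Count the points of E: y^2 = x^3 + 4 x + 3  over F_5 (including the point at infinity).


For each x in F_5, count y with y^2 = x^3 + 4 x + 3 mod 5:
  x = 2: RHS = 4, y in [2, 3]  -> 2 point(s)
Affine points: 2. Add the point at infinity: total = 3.

#E(F_5) = 3


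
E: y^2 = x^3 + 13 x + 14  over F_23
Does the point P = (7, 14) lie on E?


Check whether y^2 = x^3 + 13 x + 14 (mod 23) for (x, y) = (7, 14).
LHS: y^2 = 14^2 mod 23 = 12
RHS: x^3 + 13 x + 14 = 7^3 + 13*7 + 14 mod 23 = 11
LHS != RHS

No, not on the curve


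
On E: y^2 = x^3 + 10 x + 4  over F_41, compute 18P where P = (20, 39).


k = 18 = 10010_2 (binary, LSB first: 01001)
Double-and-add from P = (20, 39):
  bit 0 = 0: acc unchanged = O
  bit 1 = 1: acc = O + (26, 13) = (26, 13)
  bit 2 = 0: acc unchanged = (26, 13)
  bit 3 = 0: acc unchanged = (26, 13)
  bit 4 = 1: acc = (26, 13) + (16, 18) = (30, 30)

18P = (30, 30)


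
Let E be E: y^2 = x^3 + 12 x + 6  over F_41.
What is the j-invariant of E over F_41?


Delta = -16(4 a^3 + 27 b^2) mod 41 = 13
-1728 * (4 a)^3 = -1728 * (4*12)^3 mod 41 = 33
j = 33 * 13^(-1) mod 41 = 12

j = 12 (mod 41)


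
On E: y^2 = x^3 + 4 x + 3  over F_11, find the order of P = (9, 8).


Compute successive multiples of P until we hit O:
  1P = (9, 8)
  2P = (5, 7)
  3P = (6, 1)
  4P = (10, 8)
  5P = (3, 3)
  6P = (0, 5)
  7P = (7, 0)
  8P = (0, 6)
  ... (continuing to 14P)
  14P = O

ord(P) = 14


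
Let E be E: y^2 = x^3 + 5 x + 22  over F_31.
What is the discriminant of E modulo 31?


4 a^3 + 27 b^2 = 4*5^3 + 27*22^2 = 500 + 13068 = 13568
Delta = -16 * (13568) = -217088
Delta mod 31 = 5

Delta = 5 (mod 31)


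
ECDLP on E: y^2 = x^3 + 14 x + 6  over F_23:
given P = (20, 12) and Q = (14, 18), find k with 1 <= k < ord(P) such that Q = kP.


Enumerate multiples of P until we hit Q = (14, 18):
  1P = (20, 12)
  2P = (8, 20)
  3P = (21, 4)
  4P = (0, 12)
  5P = (3, 11)
  6P = (16, 18)
  7P = (18, 8)
  8P = (12, 4)
  9P = (15, 16)
  10P = (19, 1)
  11P = (13, 19)
  12P = (14, 5)
  13P = (14, 18)
Match found at i = 13.

k = 13


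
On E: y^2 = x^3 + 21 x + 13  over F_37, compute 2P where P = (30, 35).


Doubling: s = (3 x1^2 + a) / (2 y1)
s = (3*30^2 + 21) / (2*35) mod 37 = 32
x3 = s^2 - 2 x1 mod 37 = 32^2 - 2*30 = 2
y3 = s (x1 - x3) - y1 mod 37 = 32 * (30 - 2) - 35 = 10

2P = (2, 10)


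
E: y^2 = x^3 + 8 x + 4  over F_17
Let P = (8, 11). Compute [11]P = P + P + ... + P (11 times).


k = 11 = 1011_2 (binary, LSB first: 1101)
Double-and-add from P = (8, 11):
  bit 0 = 1: acc = O + (8, 11) = (8, 11)
  bit 1 = 1: acc = (8, 11) + (3, 2) = (14, 2)
  bit 2 = 0: acc unchanged = (14, 2)
  bit 3 = 1: acc = (14, 2) + (1, 9) = (4, 7)

11P = (4, 7)
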